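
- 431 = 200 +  - 631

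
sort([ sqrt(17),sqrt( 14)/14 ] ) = [ sqrt(14 )/14, sqrt( 17) ] 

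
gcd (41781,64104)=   3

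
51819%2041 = 794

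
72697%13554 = 4927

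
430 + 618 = 1048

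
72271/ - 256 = -72271/256 = - 282.31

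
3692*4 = 14768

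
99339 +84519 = 183858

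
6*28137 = 168822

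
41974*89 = 3735686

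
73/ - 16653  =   - 73/16653 =- 0.00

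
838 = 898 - 60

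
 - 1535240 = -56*27415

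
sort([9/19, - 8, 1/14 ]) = [  -  8, 1/14, 9/19 ]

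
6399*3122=19977678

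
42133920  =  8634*4880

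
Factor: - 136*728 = -99008 = -  2^6*7^1 * 13^1  *  17^1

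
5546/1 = 5546 =5546.00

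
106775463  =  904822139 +  -  798046676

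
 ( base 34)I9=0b1001101101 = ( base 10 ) 621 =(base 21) 18c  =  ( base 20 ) 1B1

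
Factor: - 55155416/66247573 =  - 2^3  *  7^( - 1 ) * 73^( - 1)*129643^( - 1)*6894427^1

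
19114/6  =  3185 + 2/3 = 3185.67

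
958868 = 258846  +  700022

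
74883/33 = 2269 + 2/11 = 2269.18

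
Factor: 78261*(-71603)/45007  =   - 3^1*7^1*19^1*53^1*193^1 * 1373^1 * 45007^ ( - 1) = -5603722383/45007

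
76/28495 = 76/28495 = 0.00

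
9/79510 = 9/79510 =0.00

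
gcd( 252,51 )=3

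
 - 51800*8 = -414400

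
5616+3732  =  9348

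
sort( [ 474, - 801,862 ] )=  [-801,474,862] 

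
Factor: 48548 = 2^2*53^1*229^1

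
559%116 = 95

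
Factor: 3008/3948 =2^4 * 3^( - 1 )*7^ (-1 ) = 16/21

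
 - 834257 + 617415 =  - 216842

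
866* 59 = 51094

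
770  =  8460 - 7690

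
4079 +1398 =5477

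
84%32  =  20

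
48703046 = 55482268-6779222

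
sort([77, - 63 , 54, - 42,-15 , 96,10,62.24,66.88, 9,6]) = [ - 63, -42,-15,6,9,  10, 54, 62.24,66.88, 77 , 96 ] 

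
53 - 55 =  - 2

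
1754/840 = 2+37/420 = 2.09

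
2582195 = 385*6707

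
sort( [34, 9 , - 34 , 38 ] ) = [ - 34,9, 34, 38]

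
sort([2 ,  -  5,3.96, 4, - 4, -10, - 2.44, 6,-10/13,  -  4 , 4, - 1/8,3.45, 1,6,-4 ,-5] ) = [ -10, - 5, - 5 ,  -  4, -4,  -  4,-2.44, - 10/13, - 1/8,1,2,3.45,  3.96, 4, 4, 6, 6] 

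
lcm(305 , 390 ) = 23790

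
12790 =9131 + 3659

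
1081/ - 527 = - 1081/527 = -2.05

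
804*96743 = 77781372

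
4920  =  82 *60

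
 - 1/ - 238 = 1/238 = 0.00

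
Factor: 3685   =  5^1*11^1*67^1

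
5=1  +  4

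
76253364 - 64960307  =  11293057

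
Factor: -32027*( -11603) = 371609281 = 41^1*283^1*32027^1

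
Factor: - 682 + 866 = 2^3*23^1 =184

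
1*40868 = 40868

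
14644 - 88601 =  - 73957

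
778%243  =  49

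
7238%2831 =1576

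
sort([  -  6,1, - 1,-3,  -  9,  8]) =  [ - 9, - 6, - 3 ,-1,1,8 ] 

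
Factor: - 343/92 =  - 2^(-2 )*7^3 * 23^(-1 )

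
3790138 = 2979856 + 810282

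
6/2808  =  1/468 = 0.00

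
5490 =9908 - 4418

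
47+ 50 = 97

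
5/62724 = 5/62724 = 0.00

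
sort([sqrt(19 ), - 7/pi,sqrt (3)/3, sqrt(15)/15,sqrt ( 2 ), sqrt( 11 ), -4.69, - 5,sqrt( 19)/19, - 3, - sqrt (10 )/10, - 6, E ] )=[  -  6, - 5,-4.69 ,  -  3,-7/pi, - sqrt( 10)/10, sqrt( 19 ) /19, sqrt( 15)/15, sqrt (3)/3, sqrt ( 2), E, sqrt(11 ) , sqrt ( 19) ] 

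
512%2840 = 512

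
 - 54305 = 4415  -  58720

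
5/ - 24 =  -1+19/24=-0.21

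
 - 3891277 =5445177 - 9336454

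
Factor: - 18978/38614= - 9489/19307 = - 3^1*43^(  -  1) * 449^ (-1)*3163^1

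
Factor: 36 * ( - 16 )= - 2^6 * 3^2 = - 576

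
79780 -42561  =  37219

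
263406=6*43901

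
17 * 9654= 164118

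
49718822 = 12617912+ 37100910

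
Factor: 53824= 2^6 * 29^2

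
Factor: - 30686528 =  -2^6*31^1*15467^1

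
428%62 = 56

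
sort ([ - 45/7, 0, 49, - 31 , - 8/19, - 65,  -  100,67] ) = [ - 100, - 65, - 31, - 45/7, - 8/19, 0 , 49, 67 ]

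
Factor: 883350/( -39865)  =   - 2^1*3^2*5^1*  7^(-1)*13^1 *17^( - 1 )*67^( - 1 ) * 151^1 =- 176670/7973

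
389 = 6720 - 6331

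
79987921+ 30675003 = 110662924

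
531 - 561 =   -  30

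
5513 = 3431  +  2082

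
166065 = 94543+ 71522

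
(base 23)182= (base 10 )715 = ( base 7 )2041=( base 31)n2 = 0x2CB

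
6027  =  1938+4089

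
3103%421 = 156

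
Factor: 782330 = 2^1 *5^1*78233^1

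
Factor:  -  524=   -  2^2*131^1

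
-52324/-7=7474 + 6/7  =  7474.86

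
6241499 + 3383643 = 9625142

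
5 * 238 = 1190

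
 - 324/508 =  - 1 + 46/127 = - 0.64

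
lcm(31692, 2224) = 126768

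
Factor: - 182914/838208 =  - 2^ (  -  5)*7^( - 1)*1871^( - 1 ) * 91457^1 =- 91457/419104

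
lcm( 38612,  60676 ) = 424732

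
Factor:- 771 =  - 3^1*257^1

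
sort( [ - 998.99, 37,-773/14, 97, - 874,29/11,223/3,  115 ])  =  [ - 998.99, - 874, -773/14,29/11,  37,223/3,97,115] 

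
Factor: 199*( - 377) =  - 13^1 * 29^1*199^1 = - 75023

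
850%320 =210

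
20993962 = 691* 30382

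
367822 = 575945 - 208123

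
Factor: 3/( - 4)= - 2^ (- 2)*3^1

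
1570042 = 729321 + 840721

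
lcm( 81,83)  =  6723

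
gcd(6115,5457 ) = 1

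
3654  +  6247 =9901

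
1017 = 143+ 874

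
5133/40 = 128 + 13/40=   128.32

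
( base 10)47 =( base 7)65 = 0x2F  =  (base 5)142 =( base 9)52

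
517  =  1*517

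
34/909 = 34/909 = 0.04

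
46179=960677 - 914498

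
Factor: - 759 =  - 3^1  *  11^1*23^1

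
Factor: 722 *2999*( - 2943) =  - 2^1 * 3^3*19^2*109^1*2999^1 = - 6372413154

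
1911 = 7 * 273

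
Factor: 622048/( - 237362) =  - 2^4 * 7^1*2777^1 * 118681^ ( - 1)= - 311024/118681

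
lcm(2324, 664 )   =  4648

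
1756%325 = 131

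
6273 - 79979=  -  73706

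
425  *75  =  31875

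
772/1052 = 193/263 = 0.73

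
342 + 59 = 401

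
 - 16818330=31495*(-534)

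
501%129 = 114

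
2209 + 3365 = 5574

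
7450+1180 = 8630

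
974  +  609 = 1583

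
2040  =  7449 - 5409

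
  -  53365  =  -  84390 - -31025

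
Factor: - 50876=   -  2^2 * 7^1*23^1*79^1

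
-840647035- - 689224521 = -151422514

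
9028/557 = 16 + 116/557 = 16.21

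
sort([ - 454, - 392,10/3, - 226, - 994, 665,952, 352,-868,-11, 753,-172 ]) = [ - 994,-868, -454,-392,-226,-172, - 11, 10/3,352,665, 753, 952 ] 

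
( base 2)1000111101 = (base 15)283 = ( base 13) 351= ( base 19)1b3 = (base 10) 573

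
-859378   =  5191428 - 6050806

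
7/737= 7/737 = 0.01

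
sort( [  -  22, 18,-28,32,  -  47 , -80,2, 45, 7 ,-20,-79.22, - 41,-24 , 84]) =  [  -  80, -79.22,- 47,- 41, - 28, - 24, - 22,-20, 2,  7,18, 32,  45, 84] 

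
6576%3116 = 344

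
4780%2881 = 1899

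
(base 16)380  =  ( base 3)1020012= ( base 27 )165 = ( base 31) SS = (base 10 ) 896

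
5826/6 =971 = 971.00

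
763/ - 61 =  - 763/61  =  - 12.51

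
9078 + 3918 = 12996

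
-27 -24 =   -  51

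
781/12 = 65+ 1/12 = 65.08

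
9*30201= 271809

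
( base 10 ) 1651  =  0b11001110011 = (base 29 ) 1RR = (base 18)51D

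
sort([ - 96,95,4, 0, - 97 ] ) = [ - 97, - 96,0, 4,95 ] 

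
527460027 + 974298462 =1501758489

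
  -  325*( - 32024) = 10407800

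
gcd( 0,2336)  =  2336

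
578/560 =289/280 = 1.03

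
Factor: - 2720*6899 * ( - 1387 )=26027443360 =2^5*5^1*17^1*19^1*73^1* 6899^1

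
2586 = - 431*( - 6)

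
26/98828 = 13/49414 = 0.00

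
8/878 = 4/439 = 0.01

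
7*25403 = 177821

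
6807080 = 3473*1960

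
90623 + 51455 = 142078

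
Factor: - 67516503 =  - 3^1*17^1*67^1*19759^1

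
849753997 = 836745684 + 13008313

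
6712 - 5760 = 952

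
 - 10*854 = -8540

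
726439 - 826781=  -  100342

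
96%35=26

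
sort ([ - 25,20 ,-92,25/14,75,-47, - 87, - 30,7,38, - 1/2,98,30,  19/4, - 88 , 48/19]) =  [ - 92, - 88, - 87, - 47, - 30, - 25, - 1/2, 25/14,  48/19,19/4,7,20, 30,38,75,98]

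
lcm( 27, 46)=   1242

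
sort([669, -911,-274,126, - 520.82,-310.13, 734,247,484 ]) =[-911, - 520.82 ,  -  310.13,  -  274, 126,247,484,669, 734] 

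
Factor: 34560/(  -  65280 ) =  - 9/17  =  - 3^2 * 17^ (-1 ) 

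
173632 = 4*43408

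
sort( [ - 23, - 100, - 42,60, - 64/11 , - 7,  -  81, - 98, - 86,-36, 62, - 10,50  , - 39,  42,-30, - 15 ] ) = [ - 100,  -  98, - 86, - 81, - 42, - 39, - 36, - 30,-23, - 15, - 10,  -  7, - 64/11,42,50 , 60,  62]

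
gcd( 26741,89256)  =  1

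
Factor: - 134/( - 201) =2^1*3^( - 1 )=2/3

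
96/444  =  8/37= 0.22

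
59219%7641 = 5732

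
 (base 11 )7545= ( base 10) 9971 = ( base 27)DI8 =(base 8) 23363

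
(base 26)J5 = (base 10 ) 499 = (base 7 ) 1312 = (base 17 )1c6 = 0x1F3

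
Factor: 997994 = 2^1*19^1*26263^1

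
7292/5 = 7292/5 = 1458.40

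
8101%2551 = 448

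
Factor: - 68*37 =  - 2^2*17^1*37^1 = - 2516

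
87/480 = 29/160  =  0.18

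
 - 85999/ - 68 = 85999/68 = 1264.69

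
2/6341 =2/6341= 0.00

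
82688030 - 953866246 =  - 871178216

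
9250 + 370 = 9620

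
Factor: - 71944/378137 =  - 2^3*17^1 * 23^2 *378137^( - 1)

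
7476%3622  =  232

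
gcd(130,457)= 1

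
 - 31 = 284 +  - 315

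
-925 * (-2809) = 2598325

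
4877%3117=1760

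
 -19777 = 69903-89680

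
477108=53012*9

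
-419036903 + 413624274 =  - 5412629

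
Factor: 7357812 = 2^2 * 3^1*7^1*11^1*7963^1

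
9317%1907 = 1689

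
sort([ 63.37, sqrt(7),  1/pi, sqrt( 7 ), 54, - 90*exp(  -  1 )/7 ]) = [-90*exp( - 1)/7, 1/pi, sqrt( 7), sqrt(7),54, 63.37 ] 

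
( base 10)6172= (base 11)4701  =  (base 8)14034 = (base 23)BF8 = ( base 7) 23665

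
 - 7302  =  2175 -9477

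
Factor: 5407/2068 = 2^(-2)*11^( - 1)*47^( - 1)* 5407^1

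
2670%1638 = 1032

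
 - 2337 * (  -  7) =16359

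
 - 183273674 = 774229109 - 957502783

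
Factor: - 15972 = - 2^2*3^1*11^3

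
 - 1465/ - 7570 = 293/1514 = 0.19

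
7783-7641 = 142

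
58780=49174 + 9606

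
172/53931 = 172/53931 = 0.00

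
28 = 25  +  3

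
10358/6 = 5179/3 = 1726.33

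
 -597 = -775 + 178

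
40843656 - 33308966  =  7534690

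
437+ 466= 903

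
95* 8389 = 796955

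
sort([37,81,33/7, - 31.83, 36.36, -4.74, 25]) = [-31.83, - 4.74, 33/7, 25, 36.36, 37,81 ] 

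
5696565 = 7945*717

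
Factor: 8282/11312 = 41/56 = 2^( - 3 )*7^ (-1 )*41^1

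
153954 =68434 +85520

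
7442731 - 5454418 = 1988313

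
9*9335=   84015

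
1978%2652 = 1978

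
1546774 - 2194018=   -647244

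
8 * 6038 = 48304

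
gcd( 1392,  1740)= 348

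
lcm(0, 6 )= 0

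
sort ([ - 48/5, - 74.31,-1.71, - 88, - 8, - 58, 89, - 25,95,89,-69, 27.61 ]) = [- 88,-74.31 , - 69, - 58, - 25, - 48/5, - 8, - 1.71, 27.61,89,  89, 95]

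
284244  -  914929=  - 630685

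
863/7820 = 863/7820 = 0.11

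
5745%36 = 21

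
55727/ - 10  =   - 5573 + 3/10=- 5572.70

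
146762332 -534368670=-387606338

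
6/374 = 3/187 = 0.02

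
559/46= 559/46 = 12.15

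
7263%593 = 147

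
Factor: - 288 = -2^5 *3^2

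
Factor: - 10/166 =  - 5^1*83^( - 1)  =  - 5/83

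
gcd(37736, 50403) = 53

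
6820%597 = 253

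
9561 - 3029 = 6532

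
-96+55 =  - 41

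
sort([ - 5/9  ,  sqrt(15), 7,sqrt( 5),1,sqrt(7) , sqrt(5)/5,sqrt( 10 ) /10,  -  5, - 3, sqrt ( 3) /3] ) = [-5, - 3, - 5/9, sqrt (10) /10, sqrt( 5)/5,  sqrt( 3)/3,1, sqrt( 5),sqrt( 7 ), sqrt( 15),7]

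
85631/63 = 1359+2/9= 1359.22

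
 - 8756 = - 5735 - 3021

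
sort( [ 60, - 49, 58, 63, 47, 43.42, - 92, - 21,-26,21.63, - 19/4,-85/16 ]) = [ - 92, - 49, - 26, - 21, -85/16,-19/4,  21.63,43.42, 47,58, 60, 63]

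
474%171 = 132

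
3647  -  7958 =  - 4311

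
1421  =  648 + 773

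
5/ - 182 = -5/182=-  0.03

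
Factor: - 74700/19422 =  - 2^1 * 5^2*13^( - 1) = - 50/13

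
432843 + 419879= 852722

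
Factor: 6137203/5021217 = 3^ ( - 3 )*185971^( - 1)*6137203^1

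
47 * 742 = 34874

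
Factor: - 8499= - 3^1*2833^1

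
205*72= 14760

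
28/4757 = 28/4757 = 0.01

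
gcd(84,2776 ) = 4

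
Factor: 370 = 2^1*5^1 *37^1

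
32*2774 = 88768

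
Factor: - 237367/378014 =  - 2^( - 1 )*7^( - 1 )*19^1*31^1*67^( - 1) = - 589/938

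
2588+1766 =4354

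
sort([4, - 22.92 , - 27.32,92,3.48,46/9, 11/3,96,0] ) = [ - 27.32, - 22.92,0,3.48,11/3,4,46/9, 92,96]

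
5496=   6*916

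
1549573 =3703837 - 2154264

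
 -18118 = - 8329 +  - 9789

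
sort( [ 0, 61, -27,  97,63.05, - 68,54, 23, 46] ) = [ - 68, - 27,0,23, 46,54, 61 , 63.05,97]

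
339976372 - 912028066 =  - 572051694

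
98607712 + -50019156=48588556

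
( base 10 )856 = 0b1101011000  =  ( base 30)SG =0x358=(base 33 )pv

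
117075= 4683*25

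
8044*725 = 5831900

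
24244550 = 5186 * 4675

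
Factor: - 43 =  - 43^1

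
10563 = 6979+3584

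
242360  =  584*415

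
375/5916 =125/1972 =0.06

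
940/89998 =470/44999 = 0.01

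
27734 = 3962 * 7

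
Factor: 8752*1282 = 2^5 * 547^1*641^1 = 11220064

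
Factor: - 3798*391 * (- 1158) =2^2*3^3*17^1*23^1*193^1*  211^1 = 1719650844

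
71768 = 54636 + 17132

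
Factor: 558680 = 2^3*5^1*13967^1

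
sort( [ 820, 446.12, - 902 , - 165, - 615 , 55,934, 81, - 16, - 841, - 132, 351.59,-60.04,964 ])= [ -902,-841, - 615, - 165, - 132, - 60.04, - 16, 55, 81,351.59, 446.12, 820,934,964]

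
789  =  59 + 730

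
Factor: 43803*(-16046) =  - 2^1*3^2*31^1 * 71^1*113^1*157^1 = - 702862938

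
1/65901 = 1/65901 = 0.00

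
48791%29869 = 18922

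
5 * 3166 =15830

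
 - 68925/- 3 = 22975 + 0/1= 22975.00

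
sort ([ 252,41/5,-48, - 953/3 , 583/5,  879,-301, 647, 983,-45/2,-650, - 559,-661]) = [-661, - 650,-559, - 953/3, - 301, - 48, - 45/2,  41/5, 583/5, 252,647 , 879, 983]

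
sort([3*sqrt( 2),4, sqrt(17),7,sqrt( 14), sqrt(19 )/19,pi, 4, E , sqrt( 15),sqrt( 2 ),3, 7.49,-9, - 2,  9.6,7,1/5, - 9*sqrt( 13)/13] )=[ - 9, - 9*sqrt(13)/13,-2,1/5, sqrt( 19)/19,sqrt (2),  E, 3 , pi, sqrt( 14),sqrt( 15), 4 , 4 , sqrt(17 ),3  *  sqrt( 2),7,7, 7.49,9.6]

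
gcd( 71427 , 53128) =29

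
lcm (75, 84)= 2100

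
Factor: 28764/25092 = 41^(-1)*47^1 = 47/41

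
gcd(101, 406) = 1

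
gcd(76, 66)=2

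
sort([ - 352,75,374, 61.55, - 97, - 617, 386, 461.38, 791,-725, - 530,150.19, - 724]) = [ - 725, -724, - 617,-530, - 352, - 97, 61.55,75, 150.19,374,386,461.38, 791 ] 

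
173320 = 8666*20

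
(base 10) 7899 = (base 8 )17333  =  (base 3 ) 101211120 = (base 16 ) 1EDB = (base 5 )223044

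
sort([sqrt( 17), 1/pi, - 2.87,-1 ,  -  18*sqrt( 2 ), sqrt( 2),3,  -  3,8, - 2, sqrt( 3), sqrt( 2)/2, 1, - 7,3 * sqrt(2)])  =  [ - 18*sqrt(2), - 7, - 3, - 2.87,  -  2, - 1,1/pi, sqrt( 2) /2,1,sqrt( 2),  sqrt( 3),  3, sqrt (17 ), 3 * sqrt( 2), 8 ] 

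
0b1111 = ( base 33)F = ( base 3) 120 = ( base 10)15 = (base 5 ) 30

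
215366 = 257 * 838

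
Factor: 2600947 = 2600947^1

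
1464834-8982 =1455852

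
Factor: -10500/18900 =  - 5/9 = - 3^(-2)*5^1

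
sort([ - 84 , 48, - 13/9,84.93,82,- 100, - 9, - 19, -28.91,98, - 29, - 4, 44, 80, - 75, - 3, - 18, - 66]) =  [ - 100,-84, - 75,- 66, - 29 , - 28.91 , - 19, - 18, - 9, -4, - 3,  -  13/9,44, 48, 80,82,84.93, 98]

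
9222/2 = 4611 = 4611.00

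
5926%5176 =750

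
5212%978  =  322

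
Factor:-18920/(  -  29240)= 11^1*17^( - 1) = 11/17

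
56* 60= 3360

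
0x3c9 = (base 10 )969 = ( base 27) 18O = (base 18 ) 2HF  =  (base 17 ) 360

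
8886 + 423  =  9309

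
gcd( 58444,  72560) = 4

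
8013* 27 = 216351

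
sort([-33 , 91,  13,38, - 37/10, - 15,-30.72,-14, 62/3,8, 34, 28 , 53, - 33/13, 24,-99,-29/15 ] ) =[-99, - 33, - 30.72,-15,-14, - 37/10,-33/13,-29/15, 8,13, 62/3,24, 28,34, 38, 53, 91 ] 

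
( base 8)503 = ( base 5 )2243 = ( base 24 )db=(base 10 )323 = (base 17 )120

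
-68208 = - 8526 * 8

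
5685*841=4781085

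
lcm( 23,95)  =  2185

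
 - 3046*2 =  - 6092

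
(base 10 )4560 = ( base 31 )4N3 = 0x11d0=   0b1000111010000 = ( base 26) 6ja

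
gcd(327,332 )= 1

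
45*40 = 1800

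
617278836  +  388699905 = 1005978741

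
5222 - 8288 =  - 3066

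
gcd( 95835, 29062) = 1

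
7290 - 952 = 6338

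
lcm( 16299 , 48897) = 48897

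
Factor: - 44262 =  - 2^1*3^2*2459^1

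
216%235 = 216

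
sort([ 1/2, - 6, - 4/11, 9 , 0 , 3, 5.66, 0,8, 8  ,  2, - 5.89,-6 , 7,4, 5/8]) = [-6, - 6,-5.89,-4/11,0, 0,1/2, 5/8, 2, 3, 4,5.66  ,  7, 8, 8,  9]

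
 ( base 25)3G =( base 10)91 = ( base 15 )61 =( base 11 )83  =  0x5b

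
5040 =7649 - 2609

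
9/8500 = 9/8500= 0.00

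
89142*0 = 0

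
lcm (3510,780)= 7020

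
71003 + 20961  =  91964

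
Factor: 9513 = 3^2 * 7^1 *151^1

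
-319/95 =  - 319/95 = -3.36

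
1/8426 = 1/8426 = 0.00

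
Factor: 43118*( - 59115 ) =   -  2548920570 = -  2^1 * 3^1*5^1  *7^1*563^1*21559^1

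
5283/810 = 587/90 =6.52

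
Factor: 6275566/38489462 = 17^( - 1)*109^1 * 2617^1*102913^( - 1 ) = 285253/1749521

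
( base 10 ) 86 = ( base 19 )4A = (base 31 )2O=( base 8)126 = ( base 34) 2I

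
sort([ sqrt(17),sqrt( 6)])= [sqrt ( 6), sqrt(17 )]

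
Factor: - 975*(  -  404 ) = 393900 = 2^2*3^1*  5^2*13^1*101^1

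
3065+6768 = 9833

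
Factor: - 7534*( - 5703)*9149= 393099611898  =  2^1*3^1 * 7^1*1307^1*1901^1*3767^1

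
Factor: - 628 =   -  2^2 * 157^1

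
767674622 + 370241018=1137915640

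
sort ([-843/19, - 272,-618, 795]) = [ - 618, - 272, - 843/19,795] 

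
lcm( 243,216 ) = 1944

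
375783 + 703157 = 1078940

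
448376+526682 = 975058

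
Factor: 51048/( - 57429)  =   - 8/9 = -2^3* 3^( - 2) 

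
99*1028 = 101772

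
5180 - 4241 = 939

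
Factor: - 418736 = -2^4* 26171^1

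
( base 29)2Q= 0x54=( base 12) 70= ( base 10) 84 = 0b1010100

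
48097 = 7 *6871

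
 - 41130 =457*( - 90 ) 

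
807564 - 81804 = 725760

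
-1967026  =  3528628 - 5495654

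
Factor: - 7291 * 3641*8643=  - 3^1 * 11^1* 23^1 *43^1*67^1*317^1*331^1 = - 229441667433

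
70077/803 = 87+216/803 = 87.27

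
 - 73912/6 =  - 36956/3 = -12318.67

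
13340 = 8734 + 4606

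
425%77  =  40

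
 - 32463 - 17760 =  - 50223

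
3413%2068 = 1345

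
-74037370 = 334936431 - 408973801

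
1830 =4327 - 2497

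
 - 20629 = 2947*( - 7) 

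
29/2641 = 29/2641  =  0.01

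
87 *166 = 14442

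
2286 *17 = 38862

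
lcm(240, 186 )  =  7440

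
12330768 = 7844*1572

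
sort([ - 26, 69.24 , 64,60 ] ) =[ -26,60, 64, 69.24 ]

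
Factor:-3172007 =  -3172007^1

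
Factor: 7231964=2^2*73^1*24767^1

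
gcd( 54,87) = 3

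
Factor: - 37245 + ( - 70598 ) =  - 107843^1 = - 107843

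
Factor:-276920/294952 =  - 5^1*43^1*229^(-1 ) = -215/229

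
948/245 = 3 + 213/245 = 3.87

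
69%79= 69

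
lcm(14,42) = 42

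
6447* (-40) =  - 257880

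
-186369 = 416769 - 603138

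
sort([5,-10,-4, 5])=[ - 10, -4, 5, 5] 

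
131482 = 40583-- 90899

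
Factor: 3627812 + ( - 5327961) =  - 11^1*127^1*1217^1  =  - 1700149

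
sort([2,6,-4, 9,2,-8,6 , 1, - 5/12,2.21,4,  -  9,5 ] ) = [ - 9, - 8,-4,-5/12,1 , 2,2,2.21 , 4,5,6, 6, 9]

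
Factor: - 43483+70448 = 5^1*5393^1 = 26965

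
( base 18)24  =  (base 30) 1A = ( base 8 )50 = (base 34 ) 16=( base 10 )40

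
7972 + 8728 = 16700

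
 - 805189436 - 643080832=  - 1448270268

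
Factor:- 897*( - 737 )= 3^1 * 11^1*13^1*23^1*67^1  =  661089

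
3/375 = 1/125 =0.01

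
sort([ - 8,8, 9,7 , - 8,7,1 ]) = [ - 8, - 8,1,7,7,8,9 ] 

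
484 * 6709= 3247156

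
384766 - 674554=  - 289788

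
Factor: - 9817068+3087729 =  - 6729339 = - 3^1*131^1*17123^1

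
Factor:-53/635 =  - 5^( - 1)*53^1*127^( - 1)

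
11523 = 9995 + 1528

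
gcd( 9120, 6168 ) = 24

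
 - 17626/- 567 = 2518/81 = 31.09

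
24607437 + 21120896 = 45728333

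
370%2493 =370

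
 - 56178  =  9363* ( - 6)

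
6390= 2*3195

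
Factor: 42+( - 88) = -2^1*23^1 = -46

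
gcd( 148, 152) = 4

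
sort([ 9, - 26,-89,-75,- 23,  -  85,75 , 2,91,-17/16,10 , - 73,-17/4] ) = [-89, - 85,-75,-73, - 26, -23, - 17/4 ,-17/16,2,9 , 10,75,91] 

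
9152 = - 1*( - 9152 ) 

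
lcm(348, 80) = 6960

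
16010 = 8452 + 7558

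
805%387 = 31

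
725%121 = 120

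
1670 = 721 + 949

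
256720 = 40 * 6418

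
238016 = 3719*64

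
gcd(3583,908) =1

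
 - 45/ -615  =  3/41 = 0.07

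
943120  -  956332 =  - 13212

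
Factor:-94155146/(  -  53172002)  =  13^(-1)*17^1*19^1*23^1*6337^1*2045077^( - 1 )=47077573/26586001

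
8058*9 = 72522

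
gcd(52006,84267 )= 1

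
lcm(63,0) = 0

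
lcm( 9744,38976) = 38976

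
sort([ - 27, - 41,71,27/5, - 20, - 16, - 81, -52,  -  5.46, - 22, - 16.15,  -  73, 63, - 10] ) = [ - 81, - 73,  -  52 ,  -  41,  -  27, - 22, - 20, - 16.15,-16,-10 , - 5.46,27/5,63 , 71] 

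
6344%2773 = 798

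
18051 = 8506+9545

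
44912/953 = 44912/953 = 47.13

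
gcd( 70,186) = 2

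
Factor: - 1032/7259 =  - 2^3*3^1*7^( - 1) *17^( - 1)*43^1*61^(-1)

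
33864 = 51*664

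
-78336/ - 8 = 9792+0/1 = 9792.00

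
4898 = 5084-186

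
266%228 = 38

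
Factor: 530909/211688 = 2^( - 3 )*23^1*41^1*47^( - 1) = 943/376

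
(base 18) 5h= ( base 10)107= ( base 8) 153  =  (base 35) 32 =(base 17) 65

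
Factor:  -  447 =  - 3^1 * 149^1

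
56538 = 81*698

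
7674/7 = 1096 + 2/7 = 1096.29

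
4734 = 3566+1168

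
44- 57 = -13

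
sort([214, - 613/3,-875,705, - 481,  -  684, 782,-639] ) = [  -  875,-684,-639, - 481, - 613/3,214 , 705,782 ]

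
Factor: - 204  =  - 2^2*3^1 * 17^1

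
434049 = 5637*77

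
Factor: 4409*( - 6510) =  - 28702590  =  - 2^1*3^1*5^1 * 7^1*31^1*4409^1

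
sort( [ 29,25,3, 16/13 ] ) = [ 16/13,  3, 25, 29]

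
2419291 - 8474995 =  - 6055704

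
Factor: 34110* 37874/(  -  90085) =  - 2^2*3^2 *29^1 * 43^ ( - 1 )*379^1*419^( - 1)*653^1 = - 258376428/18017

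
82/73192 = 41/36596 = 0.00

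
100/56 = 25/14 = 1.79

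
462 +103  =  565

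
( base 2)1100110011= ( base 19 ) 252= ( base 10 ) 819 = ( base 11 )685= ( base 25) 17J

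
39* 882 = 34398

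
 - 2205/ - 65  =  441/13 = 33.92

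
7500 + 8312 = 15812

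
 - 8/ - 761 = 8/761= 0.01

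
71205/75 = 949+2/5 =949.40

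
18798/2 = 9399 = 9399.00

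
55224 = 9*6136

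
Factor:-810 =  - 2^1*3^4*5^1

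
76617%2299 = 750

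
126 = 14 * 9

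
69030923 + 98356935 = 167387858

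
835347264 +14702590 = 850049854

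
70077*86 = 6026622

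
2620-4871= - 2251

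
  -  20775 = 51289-72064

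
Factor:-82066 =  - 2^1*37^1*1109^1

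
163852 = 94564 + 69288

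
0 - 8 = - 8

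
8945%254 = 55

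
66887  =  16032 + 50855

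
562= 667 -105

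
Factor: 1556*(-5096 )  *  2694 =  - 21361738944 = - 2^6*3^1*7^2*13^1 *389^1*449^1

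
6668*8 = 53344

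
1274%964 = 310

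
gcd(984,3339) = 3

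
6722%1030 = 542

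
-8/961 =  -  1+953/961 = -0.01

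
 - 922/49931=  - 1+49009/49931 = - 0.02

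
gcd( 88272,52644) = 12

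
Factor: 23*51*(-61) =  - 3^1 * 17^1*23^1*61^1 = -  71553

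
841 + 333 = 1174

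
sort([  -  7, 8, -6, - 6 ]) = [  -  7,  -  6, - 6 , 8]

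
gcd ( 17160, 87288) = 24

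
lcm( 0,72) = 0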